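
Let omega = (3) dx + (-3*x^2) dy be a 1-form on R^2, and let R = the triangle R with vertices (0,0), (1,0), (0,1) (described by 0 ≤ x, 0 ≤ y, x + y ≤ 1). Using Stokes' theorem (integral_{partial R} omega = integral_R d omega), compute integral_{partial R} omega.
integral_(partial R) omega = -1

Stokes: integral_partial_R omega = integral_R d omega with d omega = (∂Q/∂x - ∂P/∂y) dx ∧ dy.
  ∂Q/∂x = -6*x
  ∂P/∂y = 0
  integrand = ∂Q/∂x - ∂P/∂y = -6*x.
Integrating over R: integral_0^1 integral_0^{1-x} (-6*x) dy dx = -1.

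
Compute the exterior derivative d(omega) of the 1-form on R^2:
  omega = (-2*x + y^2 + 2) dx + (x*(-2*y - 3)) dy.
d(omega) = (-4*y - 3) dx ∧ dy

For a 1-form omega = sum_i f_i dx_i, the exterior derivative is
  d(omega) = sum_{i < j} (∂f_j/∂x_i - ∂f_i/∂x_j) dx_i ∧ dx_j.
  coefficient of dx ∧ dy: ∂f_2/∂x - ∂f_1/∂y = ∂(x*(-2*y - 3))/∂x - ∂(-2*x + y^2 + 2)/∂y = -4*y - 3
Assembling: d(omega) = (-4*y - 3) dx ∧ dy.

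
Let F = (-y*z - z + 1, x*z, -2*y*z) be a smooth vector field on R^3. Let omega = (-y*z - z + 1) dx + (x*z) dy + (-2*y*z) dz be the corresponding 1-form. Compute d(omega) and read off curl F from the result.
d(omega) = (-x - 2*z) dy ∧ dz + (-y - 1) dz ∧ dx + (2*z) dx ∧ dy; curl F = (-x - 2*z, -y - 1, 2*z)

d omega = sum_{i<j} (∂f_j/∂x_i - ∂f_i/∂x_j) dx_i ∧ dx_j. Under the identification (dy ∧ dz, dz ∧ dx, dx ∧ dy) ↔ (e_x, e_y, e_z), the coefficients are exactly the components of curl F. Compute:
  ∂R/∂y - ∂Q/∂z = (-2*z) - (x) = -x - 2*z
  ∂P/∂z - ∂R/∂x = (-y - 1) - (0) = -y - 1
  ∂Q/∂x - ∂P/∂y = (z) - (-z) = 2*z.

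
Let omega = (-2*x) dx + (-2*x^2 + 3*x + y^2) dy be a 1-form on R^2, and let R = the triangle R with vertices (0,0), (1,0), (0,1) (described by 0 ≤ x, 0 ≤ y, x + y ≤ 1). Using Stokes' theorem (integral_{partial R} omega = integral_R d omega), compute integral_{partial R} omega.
integral_(partial R) omega = 5/6

Stokes: integral_partial_R omega = integral_R d omega with d omega = (∂Q/∂x - ∂P/∂y) dx ∧ dy.
  ∂Q/∂x = 3 - 4*x
  ∂P/∂y = 0
  integrand = ∂Q/∂x - ∂P/∂y = 3 - 4*x.
Integrating over R: integral_0^1 integral_0^{1-x} (3 - 4*x) dy dx = 5/6.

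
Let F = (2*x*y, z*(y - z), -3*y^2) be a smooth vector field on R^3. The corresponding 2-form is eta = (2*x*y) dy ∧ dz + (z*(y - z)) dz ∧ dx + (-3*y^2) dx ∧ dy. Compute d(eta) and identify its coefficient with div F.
d(eta) = (2*y + z) dx ∧ dy ∧ dz; div F = 2*y + z

For a 2-form in R^3 of the form above, applying d gives a 3-form with coefficient ∂P/∂x + ∂Q/∂y + ∂R/∂z:
  ∂P/∂x = 2*y
  ∂Q/∂y = z
  ∂R/∂z = 0
Sum = 2*y + z, which is exactly div F.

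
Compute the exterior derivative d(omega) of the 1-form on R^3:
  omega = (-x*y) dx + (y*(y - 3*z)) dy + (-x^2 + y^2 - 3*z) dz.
d(omega) = (x) dx ∧ dy + (-2*x) dx ∧ dz + (5*y) dy ∧ dz

For a 1-form omega = sum_i f_i dx_i, the exterior derivative is
  d(omega) = sum_{i < j} (∂f_j/∂x_i - ∂f_i/∂x_j) dx_i ∧ dx_j.
  coefficient of dx ∧ dy: ∂f_2/∂x - ∂f_1/∂y = ∂(y*(y - 3*z))/∂x - ∂(-x*y)/∂y = x
  coefficient of dx ∧ dz: ∂f_3/∂x - ∂f_1/∂z = ∂(-x^2 + y^2 - 3*z)/∂x - ∂(-x*y)/∂z = -2*x
  coefficient of dy ∧ dz: ∂f_3/∂y - ∂f_2/∂z = ∂(-x^2 + y^2 - 3*z)/∂y - ∂(y*(y - 3*z))/∂z = 5*y
Assembling: d(omega) = (x) dx ∧ dy + (-2*x) dx ∧ dz + (5*y) dy ∧ dz.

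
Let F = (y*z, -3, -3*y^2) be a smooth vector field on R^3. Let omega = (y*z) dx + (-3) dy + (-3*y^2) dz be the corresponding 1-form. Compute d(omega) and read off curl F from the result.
d(omega) = (-6*y) dy ∧ dz + (y) dz ∧ dx + (-z) dx ∧ dy; curl F = (-6*y, y, -z)

d omega = sum_{i<j} (∂f_j/∂x_i - ∂f_i/∂x_j) dx_i ∧ dx_j. Under the identification (dy ∧ dz, dz ∧ dx, dx ∧ dy) ↔ (e_x, e_y, e_z), the coefficients are exactly the components of curl F. Compute:
  ∂R/∂y - ∂Q/∂z = (-6*y) - (0) = -6*y
  ∂P/∂z - ∂R/∂x = (y) - (0) = y
  ∂Q/∂x - ∂P/∂y = (0) - (z) = -z.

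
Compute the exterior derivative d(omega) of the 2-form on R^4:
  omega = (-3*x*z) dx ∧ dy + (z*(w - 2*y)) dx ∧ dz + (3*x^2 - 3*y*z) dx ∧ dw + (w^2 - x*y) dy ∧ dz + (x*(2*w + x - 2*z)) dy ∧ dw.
d(omega) = (-3*x - y + 2*z) dx ∧ dy ∧ dz + (3*y + z) dx ∧ dz ∧ dw + (2*w + 2*x + z) dx ∧ dy ∧ dw + (2*w + 2*x) dy ∧ dz ∧ dw

For a 2-form omega = sum_{i<j} g_{ij} dx_i ∧ dx_j, the exterior derivative is
  d(omega) = sum_{i<j} d(g_{ij}) ∧ dx_i ∧ dx_j = sum_{i<j, k} (∂g_{ij}/∂x_k) dx_k ∧ dx_i ∧ dx_j.
Expand each term, using dx_k ∧ dx_i ∧ dx_j = sgn(permutation) dx_{(a)} ∧ dx_{(b)} ∧ dx_{(c)} with (a < b < c) sorted:
  d(-3*x*z) includes (∂/∂z)(-3*x*z) dz = (-3*x) dz, which multiplied by dx ∧ dy gives (-3*x) dx ∧ dy ∧ dz
  d(z*(w - 2*y)) includes (∂/∂y)(z*(w - 2*y)) dy = (-2*z) dy, which multiplied by dx ∧ dz gives (2*z) dx ∧ dy ∧ dz
  d(z*(w - 2*y)) includes (∂/∂w)(z*(w - 2*y)) dw = (z) dw, which multiplied by dx ∧ dz gives (z) dx ∧ dz ∧ dw
  d(3*x^2 - 3*y*z) includes (∂/∂y)(3*x^2 - 3*y*z) dy = (-3*z) dy, which multiplied by dx ∧ dw gives (3*z) dx ∧ dy ∧ dw
  d(3*x^2 - 3*y*z) includes (∂/∂z)(3*x^2 - 3*y*z) dz = (-3*y) dz, which multiplied by dx ∧ dw gives (3*y) dx ∧ dz ∧ dw
  d(w^2 - x*y) includes (∂/∂x)(w^2 - x*y) dx = (-y) dx, which multiplied by dy ∧ dz gives (-y) dx ∧ dy ∧ dz
  d(w^2 - x*y) includes (∂/∂w)(w^2 - x*y) dw = (2*w) dw, which multiplied by dy ∧ dz gives (2*w) dy ∧ dz ∧ dw
  d(x*(2*w + x - 2*z)) includes (∂/∂x)(x*(2*w + x - 2*z)) dx = (2*w + 2*x - 2*z) dx, which multiplied by dy ∧ dw gives (2*w + 2*x - 2*z) dx ∧ dy ∧ dw
  d(x*(2*w + x - 2*z)) includes (∂/∂z)(x*(2*w + x - 2*z)) dz = (-2*x) dz, which multiplied by dy ∧ dw gives (2*x) dy ∧ dz ∧ dw
Collecting like 3-forms: d(omega) = (-3*x - y + 2*z) dx ∧ dy ∧ dz + (3*y + z) dx ∧ dz ∧ dw + (2*w + 2*x + z) dx ∧ dy ∧ dw + (2*w + 2*x) dy ∧ dz ∧ dw.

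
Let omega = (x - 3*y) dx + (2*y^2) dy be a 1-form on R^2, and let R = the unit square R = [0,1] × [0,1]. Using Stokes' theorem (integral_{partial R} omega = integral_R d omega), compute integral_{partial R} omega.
integral_(partial R) omega = 3

Stokes: integral_partial_R omega = integral_R d omega with d omega = (∂Q/∂x - ∂P/∂y) dx ∧ dy.
  ∂Q/∂x = 0
  ∂P/∂y = -3
  integrand = ∂Q/∂x - ∂P/∂y = 3.
Integrating over R: integral_0^1 integral_0^1 (3) dx dy = 3.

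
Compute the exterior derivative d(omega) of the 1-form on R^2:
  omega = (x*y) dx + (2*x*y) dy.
d(omega) = (-x + 2*y) dx ∧ dy

For a 1-form omega = sum_i f_i dx_i, the exterior derivative is
  d(omega) = sum_{i < j} (∂f_j/∂x_i - ∂f_i/∂x_j) dx_i ∧ dx_j.
  coefficient of dx ∧ dy: ∂f_2/∂x - ∂f_1/∂y = ∂(2*x*y)/∂x - ∂(x*y)/∂y = -x + 2*y
Assembling: d(omega) = (-x + 2*y) dx ∧ dy.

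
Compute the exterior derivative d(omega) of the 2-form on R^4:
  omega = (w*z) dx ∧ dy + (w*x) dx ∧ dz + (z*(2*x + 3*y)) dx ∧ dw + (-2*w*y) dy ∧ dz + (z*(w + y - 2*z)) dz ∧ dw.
d(omega) = (w) dx ∧ dy ∧ dz + (-2*z) dx ∧ dy ∧ dw + (-x - 3*y) dx ∧ dz ∧ dw + (-2*y + z) dy ∧ dz ∧ dw

For a 2-form omega = sum_{i<j} g_{ij} dx_i ∧ dx_j, the exterior derivative is
  d(omega) = sum_{i<j} d(g_{ij}) ∧ dx_i ∧ dx_j = sum_{i<j, k} (∂g_{ij}/∂x_k) dx_k ∧ dx_i ∧ dx_j.
Expand each term, using dx_k ∧ dx_i ∧ dx_j = sgn(permutation) dx_{(a)} ∧ dx_{(b)} ∧ dx_{(c)} with (a < b < c) sorted:
  d(w*z) includes (∂/∂z)(w*z) dz = (w) dz, which multiplied by dx ∧ dy gives (w) dx ∧ dy ∧ dz
  d(w*z) includes (∂/∂w)(w*z) dw = (z) dw, which multiplied by dx ∧ dy gives (z) dx ∧ dy ∧ dw
  d(w*x) includes (∂/∂w)(w*x) dw = (x) dw, which multiplied by dx ∧ dz gives (x) dx ∧ dz ∧ dw
  d(z*(2*x + 3*y)) includes (∂/∂y)(z*(2*x + 3*y)) dy = (3*z) dy, which multiplied by dx ∧ dw gives (-3*z) dx ∧ dy ∧ dw
  d(z*(2*x + 3*y)) includes (∂/∂z)(z*(2*x + 3*y)) dz = (2*x + 3*y) dz, which multiplied by dx ∧ dw gives (-2*x - 3*y) dx ∧ dz ∧ dw
  d(-2*w*y) includes (∂/∂w)(-2*w*y) dw = (-2*y) dw, which multiplied by dy ∧ dz gives (-2*y) dy ∧ dz ∧ dw
  d(z*(w + y - 2*z)) includes (∂/∂y)(z*(w + y - 2*z)) dy = (z) dy, which multiplied by dz ∧ dw gives (z) dy ∧ dz ∧ dw
Collecting like 3-forms: d(omega) = (w) dx ∧ dy ∧ dz + (-2*z) dx ∧ dy ∧ dw + (-x - 3*y) dx ∧ dz ∧ dw + (-2*y + z) dy ∧ dz ∧ dw.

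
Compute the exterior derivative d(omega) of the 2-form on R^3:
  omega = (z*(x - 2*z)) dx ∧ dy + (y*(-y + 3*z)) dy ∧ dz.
d(omega) = (x - 4*z) dx ∧ dy ∧ dz

For a 2-form omega = sum_{i<j} g_{ij} dx_i ∧ dx_j, the exterior derivative is
  d(omega) = sum_{i<j} d(g_{ij}) ∧ dx_i ∧ dx_j = sum_{i<j, k} (∂g_{ij}/∂x_k) dx_k ∧ dx_i ∧ dx_j.
Expand each term, using dx_k ∧ dx_i ∧ dx_j = sgn(permutation) dx_{(a)} ∧ dx_{(b)} ∧ dx_{(c)} with (a < b < c) sorted:
  d(z*(x - 2*z)) includes (∂/∂z)(z*(x - 2*z)) dz = (x - 4*z) dz, which multiplied by dx ∧ dy gives (x - 4*z) dx ∧ dy ∧ dz
Collecting like 3-forms: d(omega) = (x - 4*z) dx ∧ dy ∧ dz.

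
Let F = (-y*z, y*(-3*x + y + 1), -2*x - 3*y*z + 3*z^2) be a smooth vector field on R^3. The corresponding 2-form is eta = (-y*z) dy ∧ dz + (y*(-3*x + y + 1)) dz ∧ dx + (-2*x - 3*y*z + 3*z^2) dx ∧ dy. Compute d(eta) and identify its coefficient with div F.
d(eta) = (-3*x - y + 6*z + 1) dx ∧ dy ∧ dz; div F = -3*x - y + 6*z + 1

For a 2-form in R^3 of the form above, applying d gives a 3-form with coefficient ∂P/∂x + ∂Q/∂y + ∂R/∂z:
  ∂P/∂x = 0
  ∂Q/∂y = -3*x + 2*y + 1
  ∂R/∂z = -3*y + 6*z
Sum = -3*x - y + 6*z + 1, which is exactly div F.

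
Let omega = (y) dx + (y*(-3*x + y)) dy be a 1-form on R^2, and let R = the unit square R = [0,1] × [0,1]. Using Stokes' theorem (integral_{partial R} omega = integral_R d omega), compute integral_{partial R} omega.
integral_(partial R) omega = -5/2

Stokes: integral_partial_R omega = integral_R d omega with d omega = (∂Q/∂x - ∂P/∂y) dx ∧ dy.
  ∂Q/∂x = -3*y
  ∂P/∂y = 1
  integrand = ∂Q/∂x - ∂P/∂y = -3*y - 1.
Integrating over R: integral_0^1 integral_0^1 (-3*y - 1) dx dy = -5/2.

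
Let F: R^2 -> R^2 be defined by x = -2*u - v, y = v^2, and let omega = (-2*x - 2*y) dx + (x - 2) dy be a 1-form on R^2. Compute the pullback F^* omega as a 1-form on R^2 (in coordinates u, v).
F^* omega = (-8*u + 4*v^2 - 4*v) du + (-4*u*v - 4*u - 6*v) dv

Using F^*(f dg) = (f ∘ F) d(g ∘ F), substitute each coordinate x_i by F_i(u, v) in f_i, and replace dx_i by d F_i = (∂F_i/∂u) du + (∂F_i/∂v) dv.
  For the x component: f_1(F) = 4*u - 2*v^2 + 2*v; d F_1 = (-2) du + (-1) dv
  For the y component: f_2(F) = -2*u - v - 2; d F_2 = (0) du + (2*v) dv
Combining and collecting du, dv coefficients:
  coeff of du: -8*u + 4*v^2 - 4*v
  coeff of dv: -4*u*v - 4*u - 6*v
F^* omega = (-8*u + 4*v^2 - 4*v) du + (-4*u*v - 4*u - 6*v) dv.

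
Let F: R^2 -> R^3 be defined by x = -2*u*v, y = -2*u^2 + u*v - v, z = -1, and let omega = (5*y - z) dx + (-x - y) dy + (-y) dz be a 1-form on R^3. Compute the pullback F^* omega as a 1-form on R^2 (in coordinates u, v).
F^* omega = (-8*u^3 + 18*u^2*v - 9*u*v^2 - 4*u*v + 11*v^2 - 2*v) du + (22*u^3 - 9*u^2*v - 2*u^2 + 10*u*v - 2*u - v) dv

Using F^*(f dg) = (f ∘ F) d(g ∘ F), substitute each coordinate x_i by F_i(u, v) in f_i, and replace dx_i by d F_i = (∂F_i/∂u) du + (∂F_i/∂v) dv.
  For the x component: f_1(F) = -10*u^2 + 5*u*v - 5*v + 1; d F_1 = (-2*v) du + (-2*u) dv
  For the y component: f_2(F) = 2*u^2 + u*v + v; d F_2 = (-4*u + v) du + (u - 1) dv
  For the z component: f_3(F) = 2*u^2 - u*v + v; d F_3 = (0) du + (0) dv
Combining and collecting du, dv coefficients:
  coeff of du: -8*u^3 + 18*u^2*v - 9*u*v^2 - 4*u*v + 11*v^2 - 2*v
  coeff of dv: 22*u^3 - 9*u^2*v - 2*u^2 + 10*u*v - 2*u - v
F^* omega = (-8*u^3 + 18*u^2*v - 9*u*v^2 - 4*u*v + 11*v^2 - 2*v) du + (22*u^3 - 9*u^2*v - 2*u^2 + 10*u*v - 2*u - v) dv.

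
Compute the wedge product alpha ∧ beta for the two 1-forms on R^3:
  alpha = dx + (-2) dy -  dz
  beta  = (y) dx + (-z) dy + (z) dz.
alpha ∧ beta = (2*y - z) dx ∧ dy + (y + z) dx ∧ dz + (-3*z) dy ∧ dz

Distribute the wedge, using dx_i ∧ dx_j = -dx_j ∧ dx_i and dx_i ∧ dx_i = 0. For each pair (i, j) with i < j, the coefficient of dx_i ∧ dx_j in alpha ∧ beta is (alpha_i * beta_j - alpha_j * beta_i). Collecting: alpha ∧ beta = (2*y - z) dx ∧ dy + (y + z) dx ∧ dz + (-3*z) dy ∧ dz.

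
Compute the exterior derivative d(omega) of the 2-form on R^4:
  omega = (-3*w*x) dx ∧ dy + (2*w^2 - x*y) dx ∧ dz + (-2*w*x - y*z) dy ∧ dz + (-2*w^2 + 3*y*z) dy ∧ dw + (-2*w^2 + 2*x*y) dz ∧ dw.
d(omega) = (-3*x) dx ∧ dy ∧ dw + (-2*w + x) dx ∧ dy ∧ dz + (4*w + 2*y) dx ∧ dz ∧ dw + (-3*y) dy ∧ dz ∧ dw

For a 2-form omega = sum_{i<j} g_{ij} dx_i ∧ dx_j, the exterior derivative is
  d(omega) = sum_{i<j} d(g_{ij}) ∧ dx_i ∧ dx_j = sum_{i<j, k} (∂g_{ij}/∂x_k) dx_k ∧ dx_i ∧ dx_j.
Expand each term, using dx_k ∧ dx_i ∧ dx_j = sgn(permutation) dx_{(a)} ∧ dx_{(b)} ∧ dx_{(c)} with (a < b < c) sorted:
  d(-3*w*x) includes (∂/∂w)(-3*w*x) dw = (-3*x) dw, which multiplied by dx ∧ dy gives (-3*x) dx ∧ dy ∧ dw
  d(2*w^2 - x*y) includes (∂/∂y)(2*w^2 - x*y) dy = (-x) dy, which multiplied by dx ∧ dz gives (x) dx ∧ dy ∧ dz
  d(2*w^2 - x*y) includes (∂/∂w)(2*w^2 - x*y) dw = (4*w) dw, which multiplied by dx ∧ dz gives (4*w) dx ∧ dz ∧ dw
  d(-2*w*x - y*z) includes (∂/∂x)(-2*w*x - y*z) dx = (-2*w) dx, which multiplied by dy ∧ dz gives (-2*w) dx ∧ dy ∧ dz
  d(-2*w*x - y*z) includes (∂/∂w)(-2*w*x - y*z) dw = (-2*x) dw, which multiplied by dy ∧ dz gives (-2*x) dy ∧ dz ∧ dw
  d(-2*w^2 + 3*y*z) includes (∂/∂z)(-2*w^2 + 3*y*z) dz = (3*y) dz, which multiplied by dy ∧ dw gives (-3*y) dy ∧ dz ∧ dw
  d(-2*w^2 + 2*x*y) includes (∂/∂x)(-2*w^2 + 2*x*y) dx = (2*y) dx, which multiplied by dz ∧ dw gives (2*y) dx ∧ dz ∧ dw
  d(-2*w^2 + 2*x*y) includes (∂/∂y)(-2*w^2 + 2*x*y) dy = (2*x) dy, which multiplied by dz ∧ dw gives (2*x) dy ∧ dz ∧ dw
Collecting like 3-forms: d(omega) = (-3*x) dx ∧ dy ∧ dw + (-2*w + x) dx ∧ dy ∧ dz + (4*w + 2*y) dx ∧ dz ∧ dw + (-3*y) dy ∧ dz ∧ dw.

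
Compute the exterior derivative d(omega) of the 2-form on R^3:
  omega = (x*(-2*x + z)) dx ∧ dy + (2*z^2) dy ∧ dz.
d(omega) = (x) dx ∧ dy ∧ dz

For a 2-form omega = sum_{i<j} g_{ij} dx_i ∧ dx_j, the exterior derivative is
  d(omega) = sum_{i<j} d(g_{ij}) ∧ dx_i ∧ dx_j = sum_{i<j, k} (∂g_{ij}/∂x_k) dx_k ∧ dx_i ∧ dx_j.
Expand each term, using dx_k ∧ dx_i ∧ dx_j = sgn(permutation) dx_{(a)} ∧ dx_{(b)} ∧ dx_{(c)} with (a < b < c) sorted:
  d(x*(-2*x + z)) includes (∂/∂z)(x*(-2*x + z)) dz = (x) dz, which multiplied by dx ∧ dy gives (x) dx ∧ dy ∧ dz
Collecting like 3-forms: d(omega) = (x) dx ∧ dy ∧ dz.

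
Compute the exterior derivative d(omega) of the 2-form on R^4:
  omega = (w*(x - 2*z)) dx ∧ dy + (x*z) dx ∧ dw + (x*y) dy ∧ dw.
d(omega) = (-2*w) dx ∧ dy ∧ dz + (x + y - 2*z) dx ∧ dy ∧ dw + (-x) dx ∧ dz ∧ dw

For a 2-form omega = sum_{i<j} g_{ij} dx_i ∧ dx_j, the exterior derivative is
  d(omega) = sum_{i<j} d(g_{ij}) ∧ dx_i ∧ dx_j = sum_{i<j, k} (∂g_{ij}/∂x_k) dx_k ∧ dx_i ∧ dx_j.
Expand each term, using dx_k ∧ dx_i ∧ dx_j = sgn(permutation) dx_{(a)} ∧ dx_{(b)} ∧ dx_{(c)} with (a < b < c) sorted:
  d(w*(x - 2*z)) includes (∂/∂z)(w*(x - 2*z)) dz = (-2*w) dz, which multiplied by dx ∧ dy gives (-2*w) dx ∧ dy ∧ dz
  d(w*(x - 2*z)) includes (∂/∂w)(w*(x - 2*z)) dw = (x - 2*z) dw, which multiplied by dx ∧ dy gives (x - 2*z) dx ∧ dy ∧ dw
  d(x*z) includes (∂/∂z)(x*z) dz = (x) dz, which multiplied by dx ∧ dw gives (-x) dx ∧ dz ∧ dw
  d(x*y) includes (∂/∂x)(x*y) dx = (y) dx, which multiplied by dy ∧ dw gives (y) dx ∧ dy ∧ dw
Collecting like 3-forms: d(omega) = (-2*w) dx ∧ dy ∧ dz + (x + y - 2*z) dx ∧ dy ∧ dw + (-x) dx ∧ dz ∧ dw.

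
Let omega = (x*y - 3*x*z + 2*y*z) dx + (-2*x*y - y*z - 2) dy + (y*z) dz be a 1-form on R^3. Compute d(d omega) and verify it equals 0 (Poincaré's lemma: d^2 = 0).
d(d omega) = 0

Step 1: d omega = sum_{i<j} (∂f_j/∂x_i - ∂f_i/∂x_j) dx_i ∧ dx_j:
  coeff of dx ∧ dy: -x - 2*y - 2*z
  coeff of dx ∧ dz: 3*x - 2*y
  coeff of dy ∧ dz: y + z
Step 2: Apply d again to each 2-form coefficient. The only possible 3-form in R^3 is dx ∧ dy ∧ dz, with coefficient
  ∂(coeff of dy∧dz)/∂x - ∂(coeff of dx∧dz)/∂y + ∂(coeff of dx∧dy)/∂z
  = ∂/∂x (y + z) - ∂/∂y (3*x - 2*y) + ∂/∂z (-x - 2*y - 2*z).
Each of these terms simplifies to sums of mixed partials that cancel in pairs. The result is 0 (by equality of mixed partials for smooth functions — Schwarz / Clairaut).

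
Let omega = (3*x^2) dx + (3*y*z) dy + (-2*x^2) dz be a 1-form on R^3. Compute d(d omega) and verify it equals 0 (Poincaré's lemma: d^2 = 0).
d(d omega) = 0

Step 1: d omega = sum_{i<j} (∂f_j/∂x_i - ∂f_i/∂x_j) dx_i ∧ dx_j:
  coeff of dx ∧ dy: 0
  coeff of dx ∧ dz: -4*x
  coeff of dy ∧ dz: -3*y
Step 2: Apply d again to each 2-form coefficient. The only possible 3-form in R^3 is dx ∧ dy ∧ dz, with coefficient
  ∂(coeff of dy∧dz)/∂x - ∂(coeff of dx∧dz)/∂y + ∂(coeff of dx∧dy)/∂z
  = ∂/∂x (-3*y) - ∂/∂y (-4*x) + ∂/∂z (0).
Each of these terms simplifies to sums of mixed partials that cancel in pairs. The result is 0 (by equality of mixed partials for smooth functions — Schwarz / Clairaut).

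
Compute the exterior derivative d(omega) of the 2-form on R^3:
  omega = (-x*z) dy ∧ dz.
d(omega) = (-z) dx ∧ dy ∧ dz

For a 2-form omega = sum_{i<j} g_{ij} dx_i ∧ dx_j, the exterior derivative is
  d(omega) = sum_{i<j} d(g_{ij}) ∧ dx_i ∧ dx_j = sum_{i<j, k} (∂g_{ij}/∂x_k) dx_k ∧ dx_i ∧ dx_j.
Expand each term, using dx_k ∧ dx_i ∧ dx_j = sgn(permutation) dx_{(a)} ∧ dx_{(b)} ∧ dx_{(c)} with (a < b < c) sorted:
  d(-x*z) includes (∂/∂x)(-x*z) dx = (-z) dx, which multiplied by dy ∧ dz gives (-z) dx ∧ dy ∧ dz
Collecting like 3-forms: d(omega) = (-z) dx ∧ dy ∧ dz.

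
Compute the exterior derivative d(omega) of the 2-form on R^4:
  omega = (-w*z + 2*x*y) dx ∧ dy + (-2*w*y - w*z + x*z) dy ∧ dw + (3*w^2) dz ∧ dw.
d(omega) = (-w) dx ∧ dy ∧ dz + (w - x) dy ∧ dz ∧ dw

For a 2-form omega = sum_{i<j} g_{ij} dx_i ∧ dx_j, the exterior derivative is
  d(omega) = sum_{i<j} d(g_{ij}) ∧ dx_i ∧ dx_j = sum_{i<j, k} (∂g_{ij}/∂x_k) dx_k ∧ dx_i ∧ dx_j.
Expand each term, using dx_k ∧ dx_i ∧ dx_j = sgn(permutation) dx_{(a)} ∧ dx_{(b)} ∧ dx_{(c)} with (a < b < c) sorted:
  d(-w*z + 2*x*y) includes (∂/∂z)(-w*z + 2*x*y) dz = (-w) dz, which multiplied by dx ∧ dy gives (-w) dx ∧ dy ∧ dz
  d(-w*z + 2*x*y) includes (∂/∂w)(-w*z + 2*x*y) dw = (-z) dw, which multiplied by dx ∧ dy gives (-z) dx ∧ dy ∧ dw
  d(-2*w*y - w*z + x*z) includes (∂/∂x)(-2*w*y - w*z + x*z) dx = (z) dx, which multiplied by dy ∧ dw gives (z) dx ∧ dy ∧ dw
  d(-2*w*y - w*z + x*z) includes (∂/∂z)(-2*w*y - w*z + x*z) dz = (-w + x) dz, which multiplied by dy ∧ dw gives (w - x) dy ∧ dz ∧ dw
Collecting like 3-forms: d(omega) = (-w) dx ∧ dy ∧ dz + (w - x) dy ∧ dz ∧ dw.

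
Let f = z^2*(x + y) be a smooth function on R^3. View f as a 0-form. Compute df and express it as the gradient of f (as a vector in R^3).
df = (z^2) dx + (z^2) dy + (2*z*(x + y)) dz; grad f = (z^2, z^2, 2*z*(x + y))

For a 0-form f, d f = (∂f/∂x) dx + (∂f/∂y) dy + (∂f/∂z) dz. The components of the vector representation are exactly the entries of grad f in Cartesian coordinates:
  ∂f/∂x = z^2
  ∂f/∂y = z^2
  ∂f/∂z = 2*z*(x + y).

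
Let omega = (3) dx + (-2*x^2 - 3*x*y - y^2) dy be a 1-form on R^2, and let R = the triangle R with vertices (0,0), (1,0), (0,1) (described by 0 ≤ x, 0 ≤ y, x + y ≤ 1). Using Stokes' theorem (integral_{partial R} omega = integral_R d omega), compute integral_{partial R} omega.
integral_(partial R) omega = -7/6

Stokes: integral_partial_R omega = integral_R d omega with d omega = (∂Q/∂x - ∂P/∂y) dx ∧ dy.
  ∂Q/∂x = -4*x - 3*y
  ∂P/∂y = 0
  integrand = ∂Q/∂x - ∂P/∂y = -4*x - 3*y.
Integrating over R: integral_0^1 integral_0^{1-x} (-4*x - 3*y) dy dx = -7/6.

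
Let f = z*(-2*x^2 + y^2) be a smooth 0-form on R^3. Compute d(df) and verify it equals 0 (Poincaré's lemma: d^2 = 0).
d(df) = 0

Step 1: df = sum_i (∂f/∂x_i) dx_i = (-4*x*z) dx + (2*y*z) dy + (-2*x^2 + y^2) dz.
Step 2: Apply d again. Using the 1-form formula, the coefficient of dx ∧ dy in d(df) is ∂^2 f/∂x ∂y - ∂^2 f/∂y ∂x = (0) - (0) = 0 (equality of mixed partials for smooth f).
Similarly for dx ∧ dz and dy ∧ dz — all coefficients vanish. So d(df) = 0.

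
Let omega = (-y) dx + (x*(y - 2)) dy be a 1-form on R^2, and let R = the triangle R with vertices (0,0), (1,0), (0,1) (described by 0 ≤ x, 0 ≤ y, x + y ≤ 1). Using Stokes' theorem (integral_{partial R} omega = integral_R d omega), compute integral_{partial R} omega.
integral_(partial R) omega = -1/3

Stokes: integral_partial_R omega = integral_R d omega with d omega = (∂Q/∂x - ∂P/∂y) dx ∧ dy.
  ∂Q/∂x = y - 2
  ∂P/∂y = -1
  integrand = ∂Q/∂x - ∂P/∂y = y - 1.
Integrating over R: integral_0^1 integral_0^{1-x} (y - 1) dy dx = -1/3.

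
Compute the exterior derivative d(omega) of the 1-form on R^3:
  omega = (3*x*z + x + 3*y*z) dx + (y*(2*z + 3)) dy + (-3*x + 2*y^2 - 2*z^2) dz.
d(omega) = (-3*z) dx ∧ dy + (-3*x - 3*y - 3) dx ∧ dz + (2*y) dy ∧ dz

For a 1-form omega = sum_i f_i dx_i, the exterior derivative is
  d(omega) = sum_{i < j} (∂f_j/∂x_i - ∂f_i/∂x_j) dx_i ∧ dx_j.
  coefficient of dx ∧ dy: ∂f_2/∂x - ∂f_1/∂y = ∂(y*(2*z + 3))/∂x - ∂(3*x*z + x + 3*y*z)/∂y = -3*z
  coefficient of dx ∧ dz: ∂f_3/∂x - ∂f_1/∂z = ∂(-3*x + 2*y^2 - 2*z^2)/∂x - ∂(3*x*z + x + 3*y*z)/∂z = -3*x - 3*y - 3
  coefficient of dy ∧ dz: ∂f_3/∂y - ∂f_2/∂z = ∂(-3*x + 2*y^2 - 2*z^2)/∂y - ∂(y*(2*z + 3))/∂z = 2*y
Assembling: d(omega) = (-3*z) dx ∧ dy + (-3*x - 3*y - 3) dx ∧ dz + (2*y) dy ∧ dz.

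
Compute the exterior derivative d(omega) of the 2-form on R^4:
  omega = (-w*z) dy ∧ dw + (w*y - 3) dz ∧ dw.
d(omega) = (2*w) dy ∧ dz ∧ dw

For a 2-form omega = sum_{i<j} g_{ij} dx_i ∧ dx_j, the exterior derivative is
  d(omega) = sum_{i<j} d(g_{ij}) ∧ dx_i ∧ dx_j = sum_{i<j, k} (∂g_{ij}/∂x_k) dx_k ∧ dx_i ∧ dx_j.
Expand each term, using dx_k ∧ dx_i ∧ dx_j = sgn(permutation) dx_{(a)} ∧ dx_{(b)} ∧ dx_{(c)} with (a < b < c) sorted:
  d(-w*z) includes (∂/∂z)(-w*z) dz = (-w) dz, which multiplied by dy ∧ dw gives (w) dy ∧ dz ∧ dw
  d(w*y - 3) includes (∂/∂y)(w*y - 3) dy = (w) dy, which multiplied by dz ∧ dw gives (w) dy ∧ dz ∧ dw
Collecting like 3-forms: d(omega) = (2*w) dy ∧ dz ∧ dw.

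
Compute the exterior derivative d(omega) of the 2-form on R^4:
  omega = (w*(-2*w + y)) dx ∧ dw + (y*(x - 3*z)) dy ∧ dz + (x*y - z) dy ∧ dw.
d(omega) = (-w + y) dx ∧ dy ∧ dw + (y) dx ∧ dy ∧ dz + (1) dy ∧ dz ∧ dw

For a 2-form omega = sum_{i<j} g_{ij} dx_i ∧ dx_j, the exterior derivative is
  d(omega) = sum_{i<j} d(g_{ij}) ∧ dx_i ∧ dx_j = sum_{i<j, k} (∂g_{ij}/∂x_k) dx_k ∧ dx_i ∧ dx_j.
Expand each term, using dx_k ∧ dx_i ∧ dx_j = sgn(permutation) dx_{(a)} ∧ dx_{(b)} ∧ dx_{(c)} with (a < b < c) sorted:
  d(w*(-2*w + y)) includes (∂/∂y)(w*(-2*w + y)) dy = (w) dy, which multiplied by dx ∧ dw gives (-w) dx ∧ dy ∧ dw
  d(y*(x - 3*z)) includes (∂/∂x)(y*(x - 3*z)) dx = (y) dx, which multiplied by dy ∧ dz gives (y) dx ∧ dy ∧ dz
  d(x*y - z) includes (∂/∂x)(x*y - z) dx = (y) dx, which multiplied by dy ∧ dw gives (y) dx ∧ dy ∧ dw
  d(x*y - z) includes (∂/∂z)(x*y - z) dz = (-1) dz, which multiplied by dy ∧ dw gives (1) dy ∧ dz ∧ dw
Collecting like 3-forms: d(omega) = (-w + y) dx ∧ dy ∧ dw + (y) dx ∧ dy ∧ dz + (1) dy ∧ dz ∧ dw.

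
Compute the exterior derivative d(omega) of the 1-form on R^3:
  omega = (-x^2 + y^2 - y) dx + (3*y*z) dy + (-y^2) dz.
d(omega) = (1 - 2*y) dx ∧ dy + (-5*y) dy ∧ dz

For a 1-form omega = sum_i f_i dx_i, the exterior derivative is
  d(omega) = sum_{i < j} (∂f_j/∂x_i - ∂f_i/∂x_j) dx_i ∧ dx_j.
  coefficient of dx ∧ dy: ∂f_2/∂x - ∂f_1/∂y = ∂(3*y*z)/∂x - ∂(-x^2 + y^2 - y)/∂y = 1 - 2*y
  coefficient of dy ∧ dz: ∂f_3/∂y - ∂f_2/∂z = ∂(-y^2)/∂y - ∂(3*y*z)/∂z = -5*y
Assembling: d(omega) = (1 - 2*y) dx ∧ dy + (-5*y) dy ∧ dz.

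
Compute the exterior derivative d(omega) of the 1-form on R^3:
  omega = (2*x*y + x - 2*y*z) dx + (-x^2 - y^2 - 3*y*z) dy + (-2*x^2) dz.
d(omega) = (-4*x + 2*z) dx ∧ dy + (-4*x + 2*y) dx ∧ dz + (3*y) dy ∧ dz

For a 1-form omega = sum_i f_i dx_i, the exterior derivative is
  d(omega) = sum_{i < j} (∂f_j/∂x_i - ∂f_i/∂x_j) dx_i ∧ dx_j.
  coefficient of dx ∧ dy: ∂f_2/∂x - ∂f_1/∂y = ∂(-x^2 - y^2 - 3*y*z)/∂x - ∂(2*x*y + x - 2*y*z)/∂y = -4*x + 2*z
  coefficient of dx ∧ dz: ∂f_3/∂x - ∂f_1/∂z = ∂(-2*x^2)/∂x - ∂(2*x*y + x - 2*y*z)/∂z = -4*x + 2*y
  coefficient of dy ∧ dz: ∂f_3/∂y - ∂f_2/∂z = ∂(-2*x^2)/∂y - ∂(-x^2 - y^2 - 3*y*z)/∂z = 3*y
Assembling: d(omega) = (-4*x + 2*z) dx ∧ dy + (-4*x + 2*y) dx ∧ dz + (3*y) dy ∧ dz.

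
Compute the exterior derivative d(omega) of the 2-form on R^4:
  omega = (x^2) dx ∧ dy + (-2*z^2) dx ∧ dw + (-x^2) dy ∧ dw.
d(omega) = (4*z) dx ∧ dz ∧ dw + (-2*x) dx ∧ dy ∧ dw

For a 2-form omega = sum_{i<j} g_{ij} dx_i ∧ dx_j, the exterior derivative is
  d(omega) = sum_{i<j} d(g_{ij}) ∧ dx_i ∧ dx_j = sum_{i<j, k} (∂g_{ij}/∂x_k) dx_k ∧ dx_i ∧ dx_j.
Expand each term, using dx_k ∧ dx_i ∧ dx_j = sgn(permutation) dx_{(a)} ∧ dx_{(b)} ∧ dx_{(c)} with (a < b < c) sorted:
  d(-2*z^2) includes (∂/∂z)(-2*z^2) dz = (-4*z) dz, which multiplied by dx ∧ dw gives (4*z) dx ∧ dz ∧ dw
  d(-x^2) includes (∂/∂x)(-x^2) dx = (-2*x) dx, which multiplied by dy ∧ dw gives (-2*x) dx ∧ dy ∧ dw
Collecting like 3-forms: d(omega) = (4*z) dx ∧ dz ∧ dw + (-2*x) dx ∧ dy ∧ dw.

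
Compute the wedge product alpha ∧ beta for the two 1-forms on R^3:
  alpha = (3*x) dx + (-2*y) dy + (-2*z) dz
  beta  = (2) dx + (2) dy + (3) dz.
alpha ∧ beta = (6*x + 4*y) dx ∧ dy + (9*x + 4*z) dx ∧ dz + (-6*y + 4*z) dy ∧ dz

Distribute the wedge, using dx_i ∧ dx_j = -dx_j ∧ dx_i and dx_i ∧ dx_i = 0. For each pair (i, j) with i < j, the coefficient of dx_i ∧ dx_j in alpha ∧ beta is (alpha_i * beta_j - alpha_j * beta_i). Collecting: alpha ∧ beta = (6*x + 4*y) dx ∧ dy + (9*x + 4*z) dx ∧ dz + (-6*y + 4*z) dy ∧ dz.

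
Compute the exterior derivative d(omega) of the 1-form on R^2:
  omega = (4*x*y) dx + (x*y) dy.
d(omega) = (-4*x + y) dx ∧ dy

For a 1-form omega = sum_i f_i dx_i, the exterior derivative is
  d(omega) = sum_{i < j} (∂f_j/∂x_i - ∂f_i/∂x_j) dx_i ∧ dx_j.
  coefficient of dx ∧ dy: ∂f_2/∂x - ∂f_1/∂y = ∂(x*y)/∂x - ∂(4*x*y)/∂y = -4*x + y
Assembling: d(omega) = (-4*x + y) dx ∧ dy.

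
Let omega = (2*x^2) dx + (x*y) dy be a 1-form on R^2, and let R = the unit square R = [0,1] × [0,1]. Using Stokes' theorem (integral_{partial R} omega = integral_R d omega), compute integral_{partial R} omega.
integral_(partial R) omega = 1/2

Stokes: integral_partial_R omega = integral_R d omega with d omega = (∂Q/∂x - ∂P/∂y) dx ∧ dy.
  ∂Q/∂x = y
  ∂P/∂y = 0
  integrand = ∂Q/∂x - ∂P/∂y = y.
Integrating over R: integral_0^1 integral_0^1 (y) dx dy = 1/2.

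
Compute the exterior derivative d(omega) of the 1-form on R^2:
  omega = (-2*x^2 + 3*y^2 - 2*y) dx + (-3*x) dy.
d(omega) = (-6*y - 1) dx ∧ dy

For a 1-form omega = sum_i f_i dx_i, the exterior derivative is
  d(omega) = sum_{i < j} (∂f_j/∂x_i - ∂f_i/∂x_j) dx_i ∧ dx_j.
  coefficient of dx ∧ dy: ∂f_2/∂x - ∂f_1/∂y = ∂(-3*x)/∂x - ∂(-2*x^2 + 3*y^2 - 2*y)/∂y = -6*y - 1
Assembling: d(omega) = (-6*y - 1) dx ∧ dy.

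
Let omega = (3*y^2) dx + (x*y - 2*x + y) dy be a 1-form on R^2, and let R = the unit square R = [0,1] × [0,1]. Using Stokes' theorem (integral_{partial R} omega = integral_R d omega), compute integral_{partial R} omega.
integral_(partial R) omega = -9/2

Stokes: integral_partial_R omega = integral_R d omega with d omega = (∂Q/∂x - ∂P/∂y) dx ∧ dy.
  ∂Q/∂x = y - 2
  ∂P/∂y = 6*y
  integrand = ∂Q/∂x - ∂P/∂y = -5*y - 2.
Integrating over R: integral_0^1 integral_0^1 (-5*y - 2) dx dy = -9/2.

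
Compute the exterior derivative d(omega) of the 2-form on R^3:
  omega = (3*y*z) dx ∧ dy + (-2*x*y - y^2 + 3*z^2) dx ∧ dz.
d(omega) = (2*x + 5*y) dx ∧ dy ∧ dz

For a 2-form omega = sum_{i<j} g_{ij} dx_i ∧ dx_j, the exterior derivative is
  d(omega) = sum_{i<j} d(g_{ij}) ∧ dx_i ∧ dx_j = sum_{i<j, k} (∂g_{ij}/∂x_k) dx_k ∧ dx_i ∧ dx_j.
Expand each term, using dx_k ∧ dx_i ∧ dx_j = sgn(permutation) dx_{(a)} ∧ dx_{(b)} ∧ dx_{(c)} with (a < b < c) sorted:
  d(3*y*z) includes (∂/∂z)(3*y*z) dz = (3*y) dz, which multiplied by dx ∧ dy gives (3*y) dx ∧ dy ∧ dz
  d(-2*x*y - y^2 + 3*z^2) includes (∂/∂y)(-2*x*y - y^2 + 3*z^2) dy = (-2*x - 2*y) dy, which multiplied by dx ∧ dz gives (2*x + 2*y) dx ∧ dy ∧ dz
Collecting like 3-forms: d(omega) = (2*x + 5*y) dx ∧ dy ∧ dz.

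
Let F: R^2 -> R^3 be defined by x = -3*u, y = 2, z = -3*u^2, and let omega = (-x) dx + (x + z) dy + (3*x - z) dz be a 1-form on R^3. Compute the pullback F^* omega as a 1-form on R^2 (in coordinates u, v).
F^* omega = (9*u*(-2*u^2 + 6*u - 1)) du

Using F^*(f dg) = (f ∘ F) d(g ∘ F), substitute each coordinate x_i by F_i(u, v) in f_i, and replace dx_i by d F_i = (∂F_i/∂u) du + (∂F_i/∂v) dv.
  For the x component: f_1(F) = 3*u; d F_1 = (-3) du + (0) dv
  For the y component: f_2(F) = 3*u*(-u - 1); d F_2 = (0) du + (0) dv
  For the z component: f_3(F) = 3*u*(u - 3); d F_3 = (-6*u) du + (0) dv
Combining and collecting du, dv coefficients:
  coeff of du: 9*u*(-2*u^2 + 6*u - 1)
  coeff of dv: 0
F^* omega = (9*u*(-2*u^2 + 6*u - 1)) du.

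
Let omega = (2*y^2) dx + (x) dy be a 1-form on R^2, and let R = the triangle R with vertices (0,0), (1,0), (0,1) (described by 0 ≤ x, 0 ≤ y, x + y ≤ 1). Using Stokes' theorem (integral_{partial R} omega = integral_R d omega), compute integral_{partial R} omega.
integral_(partial R) omega = -1/6

Stokes: integral_partial_R omega = integral_R d omega with d omega = (∂Q/∂x - ∂P/∂y) dx ∧ dy.
  ∂Q/∂x = 1
  ∂P/∂y = 4*y
  integrand = ∂Q/∂x - ∂P/∂y = 1 - 4*y.
Integrating over R: integral_0^1 integral_0^{1-x} (1 - 4*y) dy dx = -1/6.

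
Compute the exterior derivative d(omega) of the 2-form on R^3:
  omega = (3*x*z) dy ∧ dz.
d(omega) = (3*z) dx ∧ dy ∧ dz

For a 2-form omega = sum_{i<j} g_{ij} dx_i ∧ dx_j, the exterior derivative is
  d(omega) = sum_{i<j} d(g_{ij}) ∧ dx_i ∧ dx_j = sum_{i<j, k} (∂g_{ij}/∂x_k) dx_k ∧ dx_i ∧ dx_j.
Expand each term, using dx_k ∧ dx_i ∧ dx_j = sgn(permutation) dx_{(a)} ∧ dx_{(b)} ∧ dx_{(c)} with (a < b < c) sorted:
  d(3*x*z) includes (∂/∂x)(3*x*z) dx = (3*z) dx, which multiplied by dy ∧ dz gives (3*z) dx ∧ dy ∧ dz
Collecting like 3-forms: d(omega) = (3*z) dx ∧ dy ∧ dz.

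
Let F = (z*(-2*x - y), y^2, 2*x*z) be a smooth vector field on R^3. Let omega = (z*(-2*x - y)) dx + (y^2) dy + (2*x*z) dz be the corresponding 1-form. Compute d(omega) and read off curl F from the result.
d(omega) = (0) dy ∧ dz + (-2*x - y - 2*z) dz ∧ dx + (z) dx ∧ dy; curl F = (0, -2*x - y - 2*z, z)

d omega = sum_{i<j} (∂f_j/∂x_i - ∂f_i/∂x_j) dx_i ∧ dx_j. Under the identification (dy ∧ dz, dz ∧ dx, dx ∧ dy) ↔ (e_x, e_y, e_z), the coefficients are exactly the components of curl F. Compute:
  ∂R/∂y - ∂Q/∂z = (0) - (0) = 0
  ∂P/∂z - ∂R/∂x = (-2*x - y) - (2*z) = -2*x - y - 2*z
  ∂Q/∂x - ∂P/∂y = (0) - (-z) = z.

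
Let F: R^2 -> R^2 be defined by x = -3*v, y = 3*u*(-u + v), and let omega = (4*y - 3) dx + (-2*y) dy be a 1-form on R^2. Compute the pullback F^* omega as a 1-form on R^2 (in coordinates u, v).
F^* omega = (18*u*(-2*u^2 + 3*u*v - v^2)) du + (18*u^3 - 18*u^2*v + 36*u^2 - 36*u*v + 9) dv

Using F^*(f dg) = (f ∘ F) d(g ∘ F), substitute each coordinate x_i by F_i(u, v) in f_i, and replace dx_i by d F_i = (∂F_i/∂u) du + (∂F_i/∂v) dv.
  For the x component: f_1(F) = -12*u^2 + 12*u*v - 3; d F_1 = (0) du + (-3) dv
  For the y component: f_2(F) = 6*u*(u - v); d F_2 = (-6*u + 3*v) du + (3*u) dv
Combining and collecting du, dv coefficients:
  coeff of du: 18*u*(-2*u^2 + 3*u*v - v^2)
  coeff of dv: 18*u^3 - 18*u^2*v + 36*u^2 - 36*u*v + 9
F^* omega = (18*u*(-2*u^2 + 3*u*v - v^2)) du + (18*u^3 - 18*u^2*v + 36*u^2 - 36*u*v + 9) dv.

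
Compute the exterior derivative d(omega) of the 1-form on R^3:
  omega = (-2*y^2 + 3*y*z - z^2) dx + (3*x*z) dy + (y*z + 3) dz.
d(omega) = (4*y) dx ∧ dy + (-3*y + 2*z) dx ∧ dz + (-3*x + z) dy ∧ dz

For a 1-form omega = sum_i f_i dx_i, the exterior derivative is
  d(omega) = sum_{i < j} (∂f_j/∂x_i - ∂f_i/∂x_j) dx_i ∧ dx_j.
  coefficient of dx ∧ dy: ∂f_2/∂x - ∂f_1/∂y = ∂(3*x*z)/∂x - ∂(-2*y^2 + 3*y*z - z^2)/∂y = 4*y
  coefficient of dx ∧ dz: ∂f_3/∂x - ∂f_1/∂z = ∂(y*z + 3)/∂x - ∂(-2*y^2 + 3*y*z - z^2)/∂z = -3*y + 2*z
  coefficient of dy ∧ dz: ∂f_3/∂y - ∂f_2/∂z = ∂(y*z + 3)/∂y - ∂(3*x*z)/∂z = -3*x + z
Assembling: d(omega) = (4*y) dx ∧ dy + (-3*y + 2*z) dx ∧ dz + (-3*x + z) dy ∧ dz.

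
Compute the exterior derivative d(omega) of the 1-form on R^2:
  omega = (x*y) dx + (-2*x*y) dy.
d(omega) = (-x - 2*y) dx ∧ dy

For a 1-form omega = sum_i f_i dx_i, the exterior derivative is
  d(omega) = sum_{i < j} (∂f_j/∂x_i - ∂f_i/∂x_j) dx_i ∧ dx_j.
  coefficient of dx ∧ dy: ∂f_2/∂x - ∂f_1/∂y = ∂(-2*x*y)/∂x - ∂(x*y)/∂y = -x - 2*y
Assembling: d(omega) = (-x - 2*y) dx ∧ dy.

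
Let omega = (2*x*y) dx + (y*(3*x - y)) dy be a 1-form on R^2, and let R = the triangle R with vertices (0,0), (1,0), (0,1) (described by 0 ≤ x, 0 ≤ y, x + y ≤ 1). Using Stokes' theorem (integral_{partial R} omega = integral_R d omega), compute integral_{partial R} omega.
integral_(partial R) omega = 1/6

Stokes: integral_partial_R omega = integral_R d omega with d omega = (∂Q/∂x - ∂P/∂y) dx ∧ dy.
  ∂Q/∂x = 3*y
  ∂P/∂y = 2*x
  integrand = ∂Q/∂x - ∂P/∂y = -2*x + 3*y.
Integrating over R: integral_0^1 integral_0^{1-x} (-2*x + 3*y) dy dx = 1/6.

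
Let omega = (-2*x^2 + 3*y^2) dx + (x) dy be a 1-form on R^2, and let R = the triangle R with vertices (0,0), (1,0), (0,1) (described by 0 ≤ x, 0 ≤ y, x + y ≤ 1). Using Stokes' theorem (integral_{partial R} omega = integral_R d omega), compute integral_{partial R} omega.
integral_(partial R) omega = -1/2

Stokes: integral_partial_R omega = integral_R d omega with d omega = (∂Q/∂x - ∂P/∂y) dx ∧ dy.
  ∂Q/∂x = 1
  ∂P/∂y = 6*y
  integrand = ∂Q/∂x - ∂P/∂y = 1 - 6*y.
Integrating over R: integral_0^1 integral_0^{1-x} (1 - 6*y) dy dx = -1/2.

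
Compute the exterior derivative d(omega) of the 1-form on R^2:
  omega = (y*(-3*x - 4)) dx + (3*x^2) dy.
d(omega) = (9*x + 4) dx ∧ dy

For a 1-form omega = sum_i f_i dx_i, the exterior derivative is
  d(omega) = sum_{i < j} (∂f_j/∂x_i - ∂f_i/∂x_j) dx_i ∧ dx_j.
  coefficient of dx ∧ dy: ∂f_2/∂x - ∂f_1/∂y = ∂(3*x^2)/∂x - ∂(y*(-3*x - 4))/∂y = 9*x + 4
Assembling: d(omega) = (9*x + 4) dx ∧ dy.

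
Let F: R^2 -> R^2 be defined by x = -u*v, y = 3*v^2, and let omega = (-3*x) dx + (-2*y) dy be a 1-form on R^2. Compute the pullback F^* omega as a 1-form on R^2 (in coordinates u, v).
F^* omega = (-3*u*v^2) du + (3*v*(-u^2 - 12*v^2)) dv

Using F^*(f dg) = (f ∘ F) d(g ∘ F), substitute each coordinate x_i by F_i(u, v) in f_i, and replace dx_i by d F_i = (∂F_i/∂u) du + (∂F_i/∂v) dv.
  For the x component: f_1(F) = 3*u*v; d F_1 = (-v) du + (-u) dv
  For the y component: f_2(F) = -6*v^2; d F_2 = (0) du + (6*v) dv
Combining and collecting du, dv coefficients:
  coeff of du: -3*u*v^2
  coeff of dv: 3*v*(-u^2 - 12*v^2)
F^* omega = (-3*u*v^2) du + (3*v*(-u^2 - 12*v^2)) dv.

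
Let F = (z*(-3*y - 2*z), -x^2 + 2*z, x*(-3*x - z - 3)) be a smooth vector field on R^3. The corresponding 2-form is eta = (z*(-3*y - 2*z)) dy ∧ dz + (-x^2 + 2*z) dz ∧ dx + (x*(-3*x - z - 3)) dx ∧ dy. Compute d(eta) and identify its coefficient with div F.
d(eta) = (-x) dx ∧ dy ∧ dz; div F = -x

For a 2-form in R^3 of the form above, applying d gives a 3-form with coefficient ∂P/∂x + ∂Q/∂y + ∂R/∂z:
  ∂P/∂x = 0
  ∂Q/∂y = 0
  ∂R/∂z = -x
Sum = -x, which is exactly div F.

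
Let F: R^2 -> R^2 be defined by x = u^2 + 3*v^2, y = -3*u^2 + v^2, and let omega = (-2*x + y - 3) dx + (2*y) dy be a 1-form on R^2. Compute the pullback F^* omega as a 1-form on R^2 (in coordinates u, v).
F^* omega = (2*u*(13*u^2 - 11*v^2 - 3)) du + (2*v*(-21*u^2 - 13*v^2 - 9)) dv

Using F^*(f dg) = (f ∘ F) d(g ∘ F), substitute each coordinate x_i by F_i(u, v) in f_i, and replace dx_i by d F_i = (∂F_i/∂u) du + (∂F_i/∂v) dv.
  For the x component: f_1(F) = -5*u^2 - 5*v^2 - 3; d F_1 = (2*u) du + (6*v) dv
  For the y component: f_2(F) = -6*u^2 + 2*v^2; d F_2 = (-6*u) du + (2*v) dv
Combining and collecting du, dv coefficients:
  coeff of du: 2*u*(13*u^2 - 11*v^2 - 3)
  coeff of dv: 2*v*(-21*u^2 - 13*v^2 - 9)
F^* omega = (2*u*(13*u^2 - 11*v^2 - 3)) du + (2*v*(-21*u^2 - 13*v^2 - 9)) dv.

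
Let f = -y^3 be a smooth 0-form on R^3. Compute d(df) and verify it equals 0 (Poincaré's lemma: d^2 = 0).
d(df) = 0

Step 1: df = sum_i (∂f/∂x_i) dx_i = (0) dx + (-3*y^2) dy + (0) dz.
Step 2: Apply d again. Using the 1-form formula, the coefficient of dx ∧ dy in d(df) is ∂^2 f/∂x ∂y - ∂^2 f/∂y ∂x = (0) - (0) = 0 (equality of mixed partials for smooth f).
Similarly for dx ∧ dz and dy ∧ dz — all coefficients vanish. So d(df) = 0.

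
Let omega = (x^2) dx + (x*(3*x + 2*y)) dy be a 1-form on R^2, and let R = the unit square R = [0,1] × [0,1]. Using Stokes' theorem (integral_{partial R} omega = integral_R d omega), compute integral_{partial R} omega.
integral_(partial R) omega = 4

Stokes: integral_partial_R omega = integral_R d omega with d omega = (∂Q/∂x - ∂P/∂y) dx ∧ dy.
  ∂Q/∂x = 6*x + 2*y
  ∂P/∂y = 0
  integrand = ∂Q/∂x - ∂P/∂y = 6*x + 2*y.
Integrating over R: integral_0^1 integral_0^1 (6*x + 2*y) dx dy = 4.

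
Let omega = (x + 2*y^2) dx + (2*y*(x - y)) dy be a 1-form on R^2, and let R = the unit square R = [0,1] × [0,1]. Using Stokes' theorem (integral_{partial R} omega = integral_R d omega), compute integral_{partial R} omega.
integral_(partial R) omega = -1

Stokes: integral_partial_R omega = integral_R d omega with d omega = (∂Q/∂x - ∂P/∂y) dx ∧ dy.
  ∂Q/∂x = 2*y
  ∂P/∂y = 4*y
  integrand = ∂Q/∂x - ∂P/∂y = -2*y.
Integrating over R: integral_0^1 integral_0^1 (-2*y) dx dy = -1.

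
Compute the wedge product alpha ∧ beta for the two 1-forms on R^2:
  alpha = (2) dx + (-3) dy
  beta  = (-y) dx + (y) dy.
alpha ∧ beta = (-y) dx ∧ dy

Distribute the wedge, using dx_i ∧ dx_j = -dx_j ∧ dx_i and dx_i ∧ dx_i = 0. For each pair (i, j) with i < j, the coefficient of dx_i ∧ dx_j in alpha ∧ beta is (alpha_i * beta_j - alpha_j * beta_i). Collecting: alpha ∧ beta = (-y) dx ∧ dy.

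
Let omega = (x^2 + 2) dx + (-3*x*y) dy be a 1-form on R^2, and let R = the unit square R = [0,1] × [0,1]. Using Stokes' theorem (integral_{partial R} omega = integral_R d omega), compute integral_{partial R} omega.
integral_(partial R) omega = -3/2

Stokes: integral_partial_R omega = integral_R d omega with d omega = (∂Q/∂x - ∂P/∂y) dx ∧ dy.
  ∂Q/∂x = -3*y
  ∂P/∂y = 0
  integrand = ∂Q/∂x - ∂P/∂y = -3*y.
Integrating over R: integral_0^1 integral_0^1 (-3*y) dx dy = -3/2.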